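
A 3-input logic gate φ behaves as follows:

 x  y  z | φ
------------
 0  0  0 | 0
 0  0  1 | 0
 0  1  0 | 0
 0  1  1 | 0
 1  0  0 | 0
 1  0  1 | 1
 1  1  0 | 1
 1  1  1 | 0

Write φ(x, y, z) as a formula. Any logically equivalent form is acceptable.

The 1-rows are (1,0,1), (1,1,0). Each contributes one minterm — x·¬y·z; x·y·¬z — and their disjunction is a sum-of-products form of φ.

φ(x, y, z) = ((x & ~y) & z) | ((x & y) & ~z)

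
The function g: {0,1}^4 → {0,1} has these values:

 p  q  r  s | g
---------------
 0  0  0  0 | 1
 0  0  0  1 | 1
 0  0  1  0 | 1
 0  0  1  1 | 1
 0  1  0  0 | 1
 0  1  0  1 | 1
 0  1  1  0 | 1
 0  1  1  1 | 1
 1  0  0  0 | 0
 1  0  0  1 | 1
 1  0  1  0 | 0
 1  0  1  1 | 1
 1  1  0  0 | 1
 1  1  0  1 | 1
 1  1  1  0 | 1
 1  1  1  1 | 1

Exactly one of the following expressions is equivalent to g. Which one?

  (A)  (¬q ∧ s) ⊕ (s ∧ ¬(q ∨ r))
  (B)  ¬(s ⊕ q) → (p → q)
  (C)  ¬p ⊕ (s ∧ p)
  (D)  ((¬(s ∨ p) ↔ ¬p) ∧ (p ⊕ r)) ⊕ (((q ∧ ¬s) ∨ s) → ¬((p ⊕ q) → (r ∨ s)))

B

(A) disagrees with g on (0,0,0,0) (formula → 0, table → 1); rule it out.
(C) disagrees with g on (1,1,0,0) (formula → 0, table → 1); rule it out.
(D) disagrees with g on (0,0,0,1) (formula → 0, table → 1); rule it out.
Only (B) survives; checking it on all 16 rows confirms it matches g.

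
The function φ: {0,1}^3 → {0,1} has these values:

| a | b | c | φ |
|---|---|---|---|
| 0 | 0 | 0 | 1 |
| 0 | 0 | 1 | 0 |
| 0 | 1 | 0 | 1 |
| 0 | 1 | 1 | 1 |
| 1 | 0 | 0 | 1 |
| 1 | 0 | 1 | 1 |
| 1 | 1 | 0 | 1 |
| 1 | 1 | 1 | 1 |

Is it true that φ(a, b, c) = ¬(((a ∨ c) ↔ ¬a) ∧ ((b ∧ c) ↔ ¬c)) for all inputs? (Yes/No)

Test each input against both φ and the formula:
  a=0, b=0, c=0: formula gives 1, φ = 1 ✓
  a=0, b=0, c=1: formula gives 0, φ = 0 ✓
  a=0, b=1, c=0: formula gives 1, φ = 1 ✓
  a=0, b=1, c=1: formula gives 1, φ = 1 ✓
  a=1, b=0, c=0: formula gives 1, φ = 1 ✓
  … (the remaining 3 rows also agree.)
Every row agrees, so the formula is equivalent.

Yes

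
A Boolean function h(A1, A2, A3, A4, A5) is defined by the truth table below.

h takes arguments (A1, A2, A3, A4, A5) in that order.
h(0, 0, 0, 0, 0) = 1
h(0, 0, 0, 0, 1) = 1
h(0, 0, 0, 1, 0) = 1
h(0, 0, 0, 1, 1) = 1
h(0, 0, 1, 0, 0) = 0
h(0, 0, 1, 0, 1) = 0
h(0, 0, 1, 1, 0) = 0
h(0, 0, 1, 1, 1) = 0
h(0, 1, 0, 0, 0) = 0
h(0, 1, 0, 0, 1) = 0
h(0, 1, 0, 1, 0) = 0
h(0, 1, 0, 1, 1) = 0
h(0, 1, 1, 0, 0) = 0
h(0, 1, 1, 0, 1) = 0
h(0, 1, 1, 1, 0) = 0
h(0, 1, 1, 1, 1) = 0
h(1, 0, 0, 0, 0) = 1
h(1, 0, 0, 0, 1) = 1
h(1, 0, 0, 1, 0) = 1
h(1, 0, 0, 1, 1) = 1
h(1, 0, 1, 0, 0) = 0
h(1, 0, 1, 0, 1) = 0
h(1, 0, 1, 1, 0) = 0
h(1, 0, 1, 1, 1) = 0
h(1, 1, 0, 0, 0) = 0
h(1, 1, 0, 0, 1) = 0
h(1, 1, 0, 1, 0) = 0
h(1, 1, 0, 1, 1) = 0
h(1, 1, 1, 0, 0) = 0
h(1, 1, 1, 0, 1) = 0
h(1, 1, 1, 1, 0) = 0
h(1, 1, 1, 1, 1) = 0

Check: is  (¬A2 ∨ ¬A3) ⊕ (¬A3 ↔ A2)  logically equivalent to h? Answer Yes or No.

Check the formula against h row by row:
  A1=0, A2=0, A3=0, A4=0, A5=0: formula gives 1, h = 1 ✓
  A1=0, A2=0, A3=0, A4=0, A5=1: formula gives 1, h = 1 ✓
  A1=0, A2=0, A3=0, A4=1, A5=0: formula gives 1, h = 1 ✓
  A1=0, A2=0, A3=0, A4=1, A5=1: formula gives 1, h = 1 ✓
  … (the remaining 28 rows also agree.)
No disagreement on any input; they are logically equivalent.

Yes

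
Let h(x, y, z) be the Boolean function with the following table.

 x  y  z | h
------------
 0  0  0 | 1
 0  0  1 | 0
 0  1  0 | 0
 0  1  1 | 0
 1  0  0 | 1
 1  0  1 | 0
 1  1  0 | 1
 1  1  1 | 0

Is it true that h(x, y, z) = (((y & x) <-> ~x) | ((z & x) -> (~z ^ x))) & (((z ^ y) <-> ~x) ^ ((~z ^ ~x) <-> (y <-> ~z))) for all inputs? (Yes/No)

No

Check the formula against h row by row:
  x=0, y=0, z=0: formula gives 1, h = 1 ✓
  x=0, y=0, z=1: formula gives 0, h = 0 ✓
  x=0, y=1, z=0: formula gives 1, but h = 0 ✗
A single disagreement suffices: at (0,1,0) they differ, so the formula does not compute h.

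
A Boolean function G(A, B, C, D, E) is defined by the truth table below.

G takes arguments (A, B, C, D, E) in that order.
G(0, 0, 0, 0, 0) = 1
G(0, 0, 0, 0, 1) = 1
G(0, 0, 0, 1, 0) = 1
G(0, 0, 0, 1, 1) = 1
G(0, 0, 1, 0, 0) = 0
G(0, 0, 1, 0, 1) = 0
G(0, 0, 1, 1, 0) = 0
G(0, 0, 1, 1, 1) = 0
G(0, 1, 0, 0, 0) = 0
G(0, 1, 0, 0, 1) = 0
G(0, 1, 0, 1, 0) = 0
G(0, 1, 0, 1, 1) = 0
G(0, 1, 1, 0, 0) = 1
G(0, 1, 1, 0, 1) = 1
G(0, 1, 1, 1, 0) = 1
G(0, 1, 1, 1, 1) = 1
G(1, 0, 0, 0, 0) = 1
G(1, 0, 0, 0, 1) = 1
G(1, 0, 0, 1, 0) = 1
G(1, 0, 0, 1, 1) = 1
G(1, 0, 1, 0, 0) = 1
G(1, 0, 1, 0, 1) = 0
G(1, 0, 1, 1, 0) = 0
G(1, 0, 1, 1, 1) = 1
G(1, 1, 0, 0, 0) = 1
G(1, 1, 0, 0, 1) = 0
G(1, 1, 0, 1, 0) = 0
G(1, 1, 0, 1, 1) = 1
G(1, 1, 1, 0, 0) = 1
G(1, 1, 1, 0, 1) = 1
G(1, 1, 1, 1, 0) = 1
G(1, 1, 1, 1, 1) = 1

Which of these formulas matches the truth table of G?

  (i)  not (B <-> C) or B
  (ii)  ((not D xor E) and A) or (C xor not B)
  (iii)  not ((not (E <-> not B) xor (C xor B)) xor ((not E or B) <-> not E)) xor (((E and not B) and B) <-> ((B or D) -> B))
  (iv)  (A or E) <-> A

ii

(i): at (0,0,0,0,0) it gives 0, but G = 1 — eliminated.
(iii): at (0,0,0,0,1) it gives 0, but G = 1 — eliminated.
(iv): at (0,0,0,0,1) it gives 0, but G = 1 — eliminated.
Only (ii) survives; checking it on all 32 rows confirms it matches G.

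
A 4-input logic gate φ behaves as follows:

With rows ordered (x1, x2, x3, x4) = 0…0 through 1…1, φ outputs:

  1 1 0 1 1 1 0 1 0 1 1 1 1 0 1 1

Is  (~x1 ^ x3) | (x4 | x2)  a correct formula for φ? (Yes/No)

No

Test each input against both φ and the formula:
  x1=0, x2=0, x3=0, x4=0: formula gives 1, φ = 1 ✓
  x1=0, x2=0, x3=0, x4=1: formula gives 1, φ = 1 ✓
  x1=0, x2=0, x3=1, x4=0: formula gives 0, φ = 0 ✓
  x1=0, x2=0, x3=1, x4=1: formula gives 1, φ = 1 ✓
  …
  x1=0, x2=1, x3=1, x4=0: formula gives 1, but φ = 0 ✗
Since they disagree at (0,1,1,0), the expression is not a correct formula for φ.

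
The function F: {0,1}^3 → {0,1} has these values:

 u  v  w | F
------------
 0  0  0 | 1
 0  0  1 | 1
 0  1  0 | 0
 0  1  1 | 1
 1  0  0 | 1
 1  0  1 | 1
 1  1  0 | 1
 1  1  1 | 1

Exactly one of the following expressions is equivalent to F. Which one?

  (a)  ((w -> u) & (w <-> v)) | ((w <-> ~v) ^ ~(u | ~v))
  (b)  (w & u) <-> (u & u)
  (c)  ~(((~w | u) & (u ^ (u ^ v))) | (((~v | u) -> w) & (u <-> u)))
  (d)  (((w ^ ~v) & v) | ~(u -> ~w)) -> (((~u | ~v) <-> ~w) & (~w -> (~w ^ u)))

(b): at (0,1,0) it gives 1, but F = 0 — eliminated.
(c): at (0,0,1) it gives 0, but F = 1 — eliminated.
(d): at (0,1,0) it gives 1, but F = 0 — eliminated.
That leaves (a). Evaluating it on every row reproduces the table of F exactly.

a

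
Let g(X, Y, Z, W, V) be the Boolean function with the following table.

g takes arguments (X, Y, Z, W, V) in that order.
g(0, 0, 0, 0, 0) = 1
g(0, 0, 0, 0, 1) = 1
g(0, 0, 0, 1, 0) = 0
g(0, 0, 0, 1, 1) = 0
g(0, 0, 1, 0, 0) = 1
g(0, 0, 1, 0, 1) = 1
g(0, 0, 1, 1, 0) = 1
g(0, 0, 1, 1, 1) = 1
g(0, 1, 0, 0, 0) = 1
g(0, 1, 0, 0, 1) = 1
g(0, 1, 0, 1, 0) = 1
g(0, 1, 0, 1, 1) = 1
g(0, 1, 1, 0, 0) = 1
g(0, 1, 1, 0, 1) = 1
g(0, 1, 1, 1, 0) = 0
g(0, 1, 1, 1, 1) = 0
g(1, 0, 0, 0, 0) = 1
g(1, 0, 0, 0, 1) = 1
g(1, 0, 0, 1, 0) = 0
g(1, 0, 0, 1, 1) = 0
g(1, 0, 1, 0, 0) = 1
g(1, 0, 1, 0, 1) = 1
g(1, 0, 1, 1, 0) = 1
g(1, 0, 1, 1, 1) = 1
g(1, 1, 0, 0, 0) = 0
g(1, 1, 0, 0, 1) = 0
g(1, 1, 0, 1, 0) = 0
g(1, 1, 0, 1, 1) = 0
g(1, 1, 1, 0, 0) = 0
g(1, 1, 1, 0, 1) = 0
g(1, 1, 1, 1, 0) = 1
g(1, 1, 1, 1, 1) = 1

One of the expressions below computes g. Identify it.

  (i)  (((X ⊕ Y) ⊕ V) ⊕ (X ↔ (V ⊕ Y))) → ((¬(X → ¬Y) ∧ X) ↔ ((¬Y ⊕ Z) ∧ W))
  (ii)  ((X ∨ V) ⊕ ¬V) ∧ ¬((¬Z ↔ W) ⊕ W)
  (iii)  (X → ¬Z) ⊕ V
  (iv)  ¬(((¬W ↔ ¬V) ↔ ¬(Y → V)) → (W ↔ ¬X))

i

(ii) fails at (0,0,0,1,0): the formula yields 1, g is 0.
(iii) fails at (0,0,0,0,1): the formula yields 0, g is 1.
(iv) fails at (0,0,0,0,0): the formula yields 0, g is 1.
Only (i) survives; checking it on all 32 rows confirms it matches g.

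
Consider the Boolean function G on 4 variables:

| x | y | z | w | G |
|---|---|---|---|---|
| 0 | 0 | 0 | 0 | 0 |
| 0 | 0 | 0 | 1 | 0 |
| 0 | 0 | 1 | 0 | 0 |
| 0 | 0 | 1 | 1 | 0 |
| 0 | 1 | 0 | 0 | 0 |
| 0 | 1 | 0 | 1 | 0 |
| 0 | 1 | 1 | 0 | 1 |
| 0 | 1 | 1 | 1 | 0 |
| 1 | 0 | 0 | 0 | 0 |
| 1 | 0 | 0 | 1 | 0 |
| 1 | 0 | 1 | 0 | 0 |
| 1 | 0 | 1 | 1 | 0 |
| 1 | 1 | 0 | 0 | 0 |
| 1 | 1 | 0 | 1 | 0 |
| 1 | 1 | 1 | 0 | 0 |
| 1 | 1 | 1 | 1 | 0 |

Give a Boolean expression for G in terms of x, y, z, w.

G is 1 on exactly one input, (0,1,1,0), whose minterm is ¬x·y·z·¬w. So G is just that conjunction.

G(x, y, z, w) = ((NOT x AND y) AND z) AND NOT w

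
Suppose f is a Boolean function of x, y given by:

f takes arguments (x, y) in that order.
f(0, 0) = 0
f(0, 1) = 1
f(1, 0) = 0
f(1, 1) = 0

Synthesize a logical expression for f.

1 only at (0,1): NOT x AND y.

f(x, y) = ~x & y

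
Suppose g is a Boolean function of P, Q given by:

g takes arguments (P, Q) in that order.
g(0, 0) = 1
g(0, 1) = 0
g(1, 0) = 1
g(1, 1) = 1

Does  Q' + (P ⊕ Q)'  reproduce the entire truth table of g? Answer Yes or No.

Yes

Evaluate Q' + (P ⊕ Q)' on each row and compare to g:
  P=0, Q=0: formula gives 1, g = 1 ✓
  P=0, Q=1: formula gives 0, g = 0 ✓
  P=1, Q=0: formula gives 1, g = 1 ✓
  P=1, Q=1: formula gives 1, g = 1 ✓
Every row agrees, so the formula is equivalent.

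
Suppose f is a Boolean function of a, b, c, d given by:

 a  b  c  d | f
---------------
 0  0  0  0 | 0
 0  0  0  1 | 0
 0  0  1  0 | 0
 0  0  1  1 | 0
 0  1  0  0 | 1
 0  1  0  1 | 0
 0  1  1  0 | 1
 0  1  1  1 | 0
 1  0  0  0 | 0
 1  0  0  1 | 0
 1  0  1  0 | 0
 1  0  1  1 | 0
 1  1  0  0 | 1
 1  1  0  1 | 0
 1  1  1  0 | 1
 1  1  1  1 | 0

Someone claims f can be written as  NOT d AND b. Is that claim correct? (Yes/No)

Check the formula against f row by row:
  a=0, b=0, c=0, d=0: formula gives 0, f = 0 ✓
  a=0, b=0, c=0, d=1: formula gives 0, f = 0 ✓
  a=0, b=0, c=1, d=0: formula gives 0, f = 0 ✓
  a=0, b=0, c=1, d=1: formula gives 0, f = 0 ✓
  … (the remaining 12 rows also agree.)
Every row agrees, so the formula is equivalent.

Yes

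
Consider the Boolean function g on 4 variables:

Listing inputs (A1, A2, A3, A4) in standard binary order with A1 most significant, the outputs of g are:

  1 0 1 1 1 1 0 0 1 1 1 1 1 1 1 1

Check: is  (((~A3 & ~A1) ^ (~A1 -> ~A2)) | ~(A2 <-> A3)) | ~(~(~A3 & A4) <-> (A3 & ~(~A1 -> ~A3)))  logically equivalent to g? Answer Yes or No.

Evaluate (((~A3 & ~A1) ^ (~A1 -> ~A2)) | ~(A2 <-> A3)) | ~(~(~A3 & A4) <-> (A3 & ~(~A1 -> ~A3))) on each row and compare to g:
  A1=0, A2=0, A3=0, A4=0: formula gives 1, g = 1 ✓
  A1=0, A2=0, A3=0, A4=1: formula gives 0, g = 0 ✓
  A1=0, A2=0, A3=1, A4=0: formula gives 1, g = 1 ✓
  A1=0, A2=0, A3=1, A4=1: formula gives 1, g = 1 ✓
  … (the remaining 12 rows also agree.)
No disagreement on any input; they are logically equivalent.

Yes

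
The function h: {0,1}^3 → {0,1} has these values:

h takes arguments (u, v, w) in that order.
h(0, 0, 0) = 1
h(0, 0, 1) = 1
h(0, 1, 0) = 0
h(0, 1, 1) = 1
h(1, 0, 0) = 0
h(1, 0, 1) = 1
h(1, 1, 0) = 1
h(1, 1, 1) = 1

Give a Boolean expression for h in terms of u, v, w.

The 0-rows are (0,1,0), (1,0,0). Take each as a conjunction (¬u·v·¬w, u·¬v·¬w), form their disjunction, and complement — that gives a formula that is 1 everywhere h is.

h(u, v, w) = ~(((~u & v) & ~w) | ((u & ~v) & ~w))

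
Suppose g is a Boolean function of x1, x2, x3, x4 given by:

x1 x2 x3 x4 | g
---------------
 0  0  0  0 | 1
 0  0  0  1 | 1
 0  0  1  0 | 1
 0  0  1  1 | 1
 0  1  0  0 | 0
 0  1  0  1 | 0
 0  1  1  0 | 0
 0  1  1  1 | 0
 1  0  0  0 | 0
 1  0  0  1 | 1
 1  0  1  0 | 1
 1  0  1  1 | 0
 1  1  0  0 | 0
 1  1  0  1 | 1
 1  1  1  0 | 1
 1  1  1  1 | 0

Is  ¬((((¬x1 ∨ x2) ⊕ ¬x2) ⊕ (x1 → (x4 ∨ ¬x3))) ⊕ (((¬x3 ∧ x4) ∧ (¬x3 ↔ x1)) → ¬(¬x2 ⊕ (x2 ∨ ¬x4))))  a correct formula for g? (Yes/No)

Check the formula against g row by row:
  x1=0, x2=0, x3=0, x4=0: formula gives 1, g = 1 ✓
  x1=0, x2=0, x3=0, x4=1: formula gives 1, g = 1 ✓
  x1=0, x2=0, x3=1, x4=0: formula gives 1, g = 1 ✓
  x1=0, x2=0, x3=1, x4=1: formula gives 1, g = 1 ✓
  …and likewise for the remaining 12 rows.
All 16 rows match — the expression computes g exactly.

Yes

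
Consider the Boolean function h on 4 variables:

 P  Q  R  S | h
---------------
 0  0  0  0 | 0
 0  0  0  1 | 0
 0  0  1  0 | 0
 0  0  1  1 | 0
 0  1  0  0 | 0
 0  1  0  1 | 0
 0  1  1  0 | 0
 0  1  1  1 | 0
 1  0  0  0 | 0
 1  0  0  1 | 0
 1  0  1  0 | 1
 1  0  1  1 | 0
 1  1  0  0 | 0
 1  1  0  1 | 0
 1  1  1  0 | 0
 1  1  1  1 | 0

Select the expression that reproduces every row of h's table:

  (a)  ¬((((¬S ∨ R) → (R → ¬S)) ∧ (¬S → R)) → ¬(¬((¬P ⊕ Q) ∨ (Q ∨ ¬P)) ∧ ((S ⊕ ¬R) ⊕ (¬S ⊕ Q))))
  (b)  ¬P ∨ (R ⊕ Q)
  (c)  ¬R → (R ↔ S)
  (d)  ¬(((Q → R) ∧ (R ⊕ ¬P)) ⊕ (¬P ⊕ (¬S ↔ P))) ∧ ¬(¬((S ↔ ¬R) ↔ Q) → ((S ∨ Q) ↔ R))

a

(b): at (0,0,0,0) it gives 1, but h = 0 — eliminated.
(c): at (0,0,0,0) it gives 1, but h = 0 — eliminated.
(d): at (1,0,0,1) it gives 1, but h = 0 — eliminated.
That leaves (a). Evaluating it on every row reproduces the table of h exactly.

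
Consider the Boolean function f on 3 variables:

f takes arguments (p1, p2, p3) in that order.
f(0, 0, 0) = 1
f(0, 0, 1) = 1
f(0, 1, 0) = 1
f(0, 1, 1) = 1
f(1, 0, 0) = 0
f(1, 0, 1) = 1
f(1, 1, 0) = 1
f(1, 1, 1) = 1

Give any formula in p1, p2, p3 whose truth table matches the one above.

f(p1, p2, p3) = ((p1 · p2') · p3')'

Only row (1,0,0) gives 0. So f is 1 everywhere except there — the complement of the minterm p1·¬p2·¬p3.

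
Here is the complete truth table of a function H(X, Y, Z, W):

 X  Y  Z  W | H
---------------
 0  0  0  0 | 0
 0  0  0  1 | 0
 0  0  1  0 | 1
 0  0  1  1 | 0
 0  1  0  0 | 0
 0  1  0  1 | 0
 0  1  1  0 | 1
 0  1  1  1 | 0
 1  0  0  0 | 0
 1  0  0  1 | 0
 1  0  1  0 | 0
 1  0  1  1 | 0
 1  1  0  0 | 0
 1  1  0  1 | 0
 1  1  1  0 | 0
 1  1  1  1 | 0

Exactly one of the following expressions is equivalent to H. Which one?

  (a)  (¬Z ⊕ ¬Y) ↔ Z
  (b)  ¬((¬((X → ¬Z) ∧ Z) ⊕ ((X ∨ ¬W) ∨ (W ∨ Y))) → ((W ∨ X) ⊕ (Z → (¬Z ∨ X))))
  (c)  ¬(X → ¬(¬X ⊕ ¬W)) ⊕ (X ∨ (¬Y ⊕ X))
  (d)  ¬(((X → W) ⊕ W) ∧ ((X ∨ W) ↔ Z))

(a): at (0,0,0,0) it gives 1, but H = 0 — eliminated.
(c): at (0,0,0,0) it gives 1, but H = 0 — eliminated.
(d): at (0,0,0,1) it gives 1, but H = 0 — eliminated.
Only (b) survives; checking it on all 16 rows confirms it matches H.

b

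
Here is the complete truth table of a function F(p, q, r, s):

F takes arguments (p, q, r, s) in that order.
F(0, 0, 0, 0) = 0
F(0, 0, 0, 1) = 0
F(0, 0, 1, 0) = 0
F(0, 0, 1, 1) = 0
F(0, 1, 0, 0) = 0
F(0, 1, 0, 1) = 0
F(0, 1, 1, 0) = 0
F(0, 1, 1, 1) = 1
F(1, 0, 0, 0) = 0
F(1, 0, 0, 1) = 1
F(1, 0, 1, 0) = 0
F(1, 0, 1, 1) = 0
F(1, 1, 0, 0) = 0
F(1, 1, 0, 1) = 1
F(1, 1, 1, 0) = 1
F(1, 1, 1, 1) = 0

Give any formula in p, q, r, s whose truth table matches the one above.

F(p, q, r, s) = (((((not p and q) and r) and s) or (((p and not q) and not r) and s)) or (((p and q) and not r) and s)) or (((p and q) and r) and not s)

Collect the rows where F=1 — (0,1,1,1), (1,0,0,1), (1,1,0,1), (1,1,1,0) — and write one minterm per row: ¬p·q·r·s, p·¬q·¬r·s, p·q·¬r·s, p·q·r·¬s. Their union (logical OR) reproduces the table exactly.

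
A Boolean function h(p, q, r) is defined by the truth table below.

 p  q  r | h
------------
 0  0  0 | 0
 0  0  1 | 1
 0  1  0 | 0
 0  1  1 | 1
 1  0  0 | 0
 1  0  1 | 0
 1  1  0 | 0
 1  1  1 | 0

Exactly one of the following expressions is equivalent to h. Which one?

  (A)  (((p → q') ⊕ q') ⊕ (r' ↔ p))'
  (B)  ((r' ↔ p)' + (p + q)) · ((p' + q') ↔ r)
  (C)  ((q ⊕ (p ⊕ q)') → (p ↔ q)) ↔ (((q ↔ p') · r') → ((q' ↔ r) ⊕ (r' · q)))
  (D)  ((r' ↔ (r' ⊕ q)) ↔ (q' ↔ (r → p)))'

D

(A) disagrees with h on (0,0,0) (formula → 1, table → 0); rule it out.
(B) disagrees with h on (0,0,1) (formula → 0, table → 1); rule it out.
(C) disagrees with h on (0,0,0) (formula → 1, table → 0); rule it out.
That leaves (D). Evaluating it on every row reproduces the table of h exactly.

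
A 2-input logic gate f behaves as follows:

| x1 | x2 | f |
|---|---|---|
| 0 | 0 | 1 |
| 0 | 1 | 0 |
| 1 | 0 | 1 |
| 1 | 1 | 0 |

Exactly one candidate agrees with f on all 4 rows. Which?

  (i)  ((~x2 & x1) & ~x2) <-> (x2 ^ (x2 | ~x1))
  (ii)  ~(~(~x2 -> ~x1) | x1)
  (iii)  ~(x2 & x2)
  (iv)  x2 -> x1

(i): at (0,0) it gives 0, but f = 1 — eliminated.
(ii): at (0,1) it gives 1, but f = 0 — eliminated.
(iv): at (1,1) it gives 1, but f = 0 — eliminated.
(iii) is the remaining candidate, and it agrees with f on all 4 inputs.

iii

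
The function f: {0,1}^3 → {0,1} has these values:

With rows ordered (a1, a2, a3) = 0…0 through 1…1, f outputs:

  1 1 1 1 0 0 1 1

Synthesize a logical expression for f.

f(a1, a2, a3) = (((a1 · a2') · a3') + ((a1 · a2') · a3))'

f is 0 on only 2 rows — (1,0,0), (1,0,1). Writing each as a minterm (a1·¬a2·¬a3, a1·¬a2·a3) and OR-ing them characterizes exactly where f=0, so f is the negation of that disjunction.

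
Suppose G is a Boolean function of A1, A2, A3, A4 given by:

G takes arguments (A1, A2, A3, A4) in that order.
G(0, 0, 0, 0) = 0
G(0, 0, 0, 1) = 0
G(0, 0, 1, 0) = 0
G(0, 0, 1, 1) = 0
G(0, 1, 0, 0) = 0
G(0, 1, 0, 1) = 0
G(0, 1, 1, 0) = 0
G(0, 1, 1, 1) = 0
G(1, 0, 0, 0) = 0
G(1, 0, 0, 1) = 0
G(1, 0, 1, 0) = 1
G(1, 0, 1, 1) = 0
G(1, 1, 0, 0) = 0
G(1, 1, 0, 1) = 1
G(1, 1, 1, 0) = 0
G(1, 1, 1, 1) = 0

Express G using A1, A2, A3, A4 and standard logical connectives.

G(A1, A2, A3, A4) = (((A1 & ~A2) & A3) & ~A4) | (((A1 & A2) & ~A3) & A4)

G=1 on 2 inputs: (1,0,1,0), (1,1,0,1). Reading each as a conjunction of literals (A1·¬A2·A3·¬A4, A1·A2·¬A3·A4) and taking the OR gives the canonical DNF.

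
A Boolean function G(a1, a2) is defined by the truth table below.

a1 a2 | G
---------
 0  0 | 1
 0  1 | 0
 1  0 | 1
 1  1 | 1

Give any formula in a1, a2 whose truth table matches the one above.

G(a1, a2) = a2 -> a1

This is a2 → a1 (false only at 0,1).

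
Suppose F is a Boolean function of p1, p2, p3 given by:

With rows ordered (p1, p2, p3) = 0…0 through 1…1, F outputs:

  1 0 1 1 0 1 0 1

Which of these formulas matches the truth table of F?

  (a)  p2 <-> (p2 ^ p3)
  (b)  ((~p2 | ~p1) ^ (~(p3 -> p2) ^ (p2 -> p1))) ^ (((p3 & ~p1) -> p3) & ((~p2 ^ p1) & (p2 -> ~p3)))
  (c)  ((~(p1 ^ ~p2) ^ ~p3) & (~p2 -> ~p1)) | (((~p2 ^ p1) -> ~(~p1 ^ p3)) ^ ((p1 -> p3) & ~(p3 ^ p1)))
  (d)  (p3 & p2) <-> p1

(a) fails at (0,1,1): the formula yields 0, F is 1.
(c) fails at (0,0,1): the formula yields 1, F is 0.
(d) fails at (0,0,1): the formula yields 1, F is 0.
Only (b) survives; checking it on all 8 rows confirms it matches F.

b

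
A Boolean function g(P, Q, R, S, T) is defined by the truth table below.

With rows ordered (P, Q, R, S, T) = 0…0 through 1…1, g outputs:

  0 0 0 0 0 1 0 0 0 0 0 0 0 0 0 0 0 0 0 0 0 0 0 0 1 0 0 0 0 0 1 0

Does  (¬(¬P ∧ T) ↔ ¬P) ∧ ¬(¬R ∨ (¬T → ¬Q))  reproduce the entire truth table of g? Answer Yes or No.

Check the formula against g row by row:
  P=0, Q=0, R=0, S=0, T=0: formula gives 0, g = 0 ✓
  P=0, Q=0, R=0, S=0, T=1: formula gives 0, g = 0 ✓
  P=0, Q=0, R=0, S=1, T=0: formula gives 0, g = 0 ✓
  P=0, Q=0, R=0, S=1, T=1: formula gives 0, g = 0 ✓
  …
  P=0, Q=0, R=1, S=0, T=1: formula gives 0, but g = 1 ✗
Row (0,0,1,0,1) is a counterexample, so the formula is not equivalent to g.

No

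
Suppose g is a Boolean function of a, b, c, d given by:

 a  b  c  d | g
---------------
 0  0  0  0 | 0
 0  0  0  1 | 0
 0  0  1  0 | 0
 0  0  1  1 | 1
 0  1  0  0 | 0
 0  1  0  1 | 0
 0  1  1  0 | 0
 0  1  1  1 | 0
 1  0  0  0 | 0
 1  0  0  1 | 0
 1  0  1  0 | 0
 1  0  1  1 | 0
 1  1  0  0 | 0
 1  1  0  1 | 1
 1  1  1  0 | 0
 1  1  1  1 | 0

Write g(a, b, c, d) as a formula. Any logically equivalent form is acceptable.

The 1-rows are (0,0,1,1), (1,1,0,1). Each contributes one minterm — ¬a·¬b·c·d; a·b·¬c·d — and their disjunction is a sum-of-products form of g.

g(a, b, c, d) = (((¬a ∧ ¬b) ∧ c) ∧ d) ∨ (((a ∧ b) ∧ ¬c) ∧ d)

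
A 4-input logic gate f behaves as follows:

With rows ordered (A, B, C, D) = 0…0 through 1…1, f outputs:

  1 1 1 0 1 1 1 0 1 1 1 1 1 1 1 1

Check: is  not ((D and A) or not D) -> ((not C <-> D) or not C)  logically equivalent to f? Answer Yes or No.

Check the formula against f row by row:
  A=0, B=0, C=0, D=0: formula gives 1, f = 1 ✓
  A=0, B=0, C=0, D=1: formula gives 1, f = 1 ✓
  A=0, B=0, C=1, D=0: formula gives 1, f = 1 ✓
  A=0, B=0, C=1, D=1: formula gives 0, f = 0 ✓
  …and likewise for the remaining 12 rows.
All 16 rows match — the expression computes f exactly.

Yes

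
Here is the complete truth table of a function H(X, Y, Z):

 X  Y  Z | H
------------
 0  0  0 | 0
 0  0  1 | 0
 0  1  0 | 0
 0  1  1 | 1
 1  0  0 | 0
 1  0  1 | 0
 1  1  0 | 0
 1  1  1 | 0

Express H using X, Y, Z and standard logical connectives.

H is 1 on exactly one input, (0,1,1), whose minterm is ¬X·Y·Z. So H is just that conjunction.

H(X, Y, Z) = (~X & Y) & Z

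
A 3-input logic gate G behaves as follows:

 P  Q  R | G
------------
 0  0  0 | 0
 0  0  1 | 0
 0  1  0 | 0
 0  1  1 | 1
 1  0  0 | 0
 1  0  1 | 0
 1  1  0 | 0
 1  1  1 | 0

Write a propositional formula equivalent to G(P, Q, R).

G(P, Q, R) = (not P and Q) and R

Only row (0,1,1) gives 1. That row's minterm ¬P·Q·R is G directly.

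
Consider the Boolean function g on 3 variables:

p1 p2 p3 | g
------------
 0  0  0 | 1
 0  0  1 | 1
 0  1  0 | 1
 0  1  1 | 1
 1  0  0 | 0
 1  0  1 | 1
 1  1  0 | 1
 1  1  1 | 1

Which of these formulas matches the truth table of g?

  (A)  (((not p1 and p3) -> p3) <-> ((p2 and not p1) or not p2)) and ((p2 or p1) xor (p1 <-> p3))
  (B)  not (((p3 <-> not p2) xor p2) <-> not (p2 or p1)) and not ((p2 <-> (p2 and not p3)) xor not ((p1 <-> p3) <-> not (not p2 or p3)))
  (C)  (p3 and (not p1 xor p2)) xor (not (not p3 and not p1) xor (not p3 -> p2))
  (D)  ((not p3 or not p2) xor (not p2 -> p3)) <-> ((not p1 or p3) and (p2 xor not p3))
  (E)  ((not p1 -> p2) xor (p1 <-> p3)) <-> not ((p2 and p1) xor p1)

D

(A) disagrees with g on (0,0,1) (formula → 0, table → 1); rule it out.
(B) disagrees with g on (0,0,1) (formula → 0, table → 1); rule it out.
(C) disagrees with g on (0,0,0) (formula → 0, table → 1); rule it out.
(E) disagrees with g on (0,0,1) (formula → 0, table → 1); rule it out.
That leaves (D). Evaluating it on every row reproduces the table of g exactly.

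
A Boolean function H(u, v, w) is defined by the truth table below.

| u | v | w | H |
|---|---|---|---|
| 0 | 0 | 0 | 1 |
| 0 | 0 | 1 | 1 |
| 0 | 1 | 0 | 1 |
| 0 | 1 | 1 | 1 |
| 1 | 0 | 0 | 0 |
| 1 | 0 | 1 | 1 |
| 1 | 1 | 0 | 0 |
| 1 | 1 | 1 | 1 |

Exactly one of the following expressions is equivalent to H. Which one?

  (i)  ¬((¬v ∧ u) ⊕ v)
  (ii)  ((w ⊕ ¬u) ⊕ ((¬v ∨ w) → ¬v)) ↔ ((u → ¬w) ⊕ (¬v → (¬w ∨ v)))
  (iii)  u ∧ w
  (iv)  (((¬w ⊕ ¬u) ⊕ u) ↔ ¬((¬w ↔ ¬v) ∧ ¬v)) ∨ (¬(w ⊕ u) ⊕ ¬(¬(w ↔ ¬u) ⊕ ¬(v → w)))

ii

(i) disagrees with H on (0,1,0) (formula → 0, table → 1); rule it out.
(iii) disagrees with H on (0,0,0) (formula → 0, table → 1); rule it out.
(iv) disagrees with H on (0,1,0) (formula → 0, table → 1); rule it out.
That leaves (ii). Evaluating it on every row reproduces the table of H exactly.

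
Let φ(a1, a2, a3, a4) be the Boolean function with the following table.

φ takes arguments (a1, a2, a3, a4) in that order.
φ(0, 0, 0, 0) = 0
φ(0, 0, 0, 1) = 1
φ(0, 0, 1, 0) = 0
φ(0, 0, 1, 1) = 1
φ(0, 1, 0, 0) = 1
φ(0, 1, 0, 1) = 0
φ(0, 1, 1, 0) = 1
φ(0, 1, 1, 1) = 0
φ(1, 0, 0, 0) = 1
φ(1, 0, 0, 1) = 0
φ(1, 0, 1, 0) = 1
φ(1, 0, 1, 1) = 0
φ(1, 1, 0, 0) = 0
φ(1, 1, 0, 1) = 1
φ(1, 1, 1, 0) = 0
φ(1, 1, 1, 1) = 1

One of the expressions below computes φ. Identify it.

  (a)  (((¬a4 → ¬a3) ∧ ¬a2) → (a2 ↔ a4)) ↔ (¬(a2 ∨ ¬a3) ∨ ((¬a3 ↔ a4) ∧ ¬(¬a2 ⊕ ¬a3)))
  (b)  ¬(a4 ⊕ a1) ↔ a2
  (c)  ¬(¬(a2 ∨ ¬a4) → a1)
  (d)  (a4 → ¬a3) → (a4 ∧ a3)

(a) fails at (0,0,0,1): the formula yields 0, φ is 1.
(c) fails at (0,1,0,0): the formula yields 0, φ is 1.
(d) fails at (0,0,0,1): the formula yields 0, φ is 1.
That leaves (b). Evaluating it on every row reproduces the table of φ exactly.

b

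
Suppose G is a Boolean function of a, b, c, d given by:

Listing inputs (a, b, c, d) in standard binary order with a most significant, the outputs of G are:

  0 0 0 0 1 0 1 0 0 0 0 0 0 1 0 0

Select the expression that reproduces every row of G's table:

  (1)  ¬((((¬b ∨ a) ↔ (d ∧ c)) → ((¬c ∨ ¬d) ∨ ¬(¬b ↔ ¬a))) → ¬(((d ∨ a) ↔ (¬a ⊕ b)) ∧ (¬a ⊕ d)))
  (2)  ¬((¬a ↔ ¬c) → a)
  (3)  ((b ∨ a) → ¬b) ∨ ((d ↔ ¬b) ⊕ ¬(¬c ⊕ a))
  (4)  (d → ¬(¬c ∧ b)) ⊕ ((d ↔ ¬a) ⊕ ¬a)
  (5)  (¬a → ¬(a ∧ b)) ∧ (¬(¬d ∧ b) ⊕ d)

1

(2) disagrees with G on (0,0,0,0) (formula → 1, table → 0); rule it out.
(3) disagrees with G on (0,0,0,0) (formula → 1, table → 0); rule it out.
(4) disagrees with G on (0,0,0,1) (formula → 1, table → 0); rule it out.
(5) disagrees with G on (0,0,0,0) (formula → 1, table → 0); rule it out.
Only (1) survives; checking it on all 16 rows confirms it matches G.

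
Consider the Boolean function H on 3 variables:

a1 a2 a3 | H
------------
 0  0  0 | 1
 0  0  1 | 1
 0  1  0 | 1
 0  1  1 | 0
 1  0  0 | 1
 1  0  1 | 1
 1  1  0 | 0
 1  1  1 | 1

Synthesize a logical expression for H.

H is 0 on only 2 rows — (0,1,1), (1,1,0). Writing each as a minterm (¬a1·a2·a3, a1·a2·¬a3) and OR-ing them characterizes exactly where H=0, so H is the negation of that disjunction.

H(a1, a2, a3) = ~(((~a1 & a2) & a3) | ((a1 & a2) & ~a3))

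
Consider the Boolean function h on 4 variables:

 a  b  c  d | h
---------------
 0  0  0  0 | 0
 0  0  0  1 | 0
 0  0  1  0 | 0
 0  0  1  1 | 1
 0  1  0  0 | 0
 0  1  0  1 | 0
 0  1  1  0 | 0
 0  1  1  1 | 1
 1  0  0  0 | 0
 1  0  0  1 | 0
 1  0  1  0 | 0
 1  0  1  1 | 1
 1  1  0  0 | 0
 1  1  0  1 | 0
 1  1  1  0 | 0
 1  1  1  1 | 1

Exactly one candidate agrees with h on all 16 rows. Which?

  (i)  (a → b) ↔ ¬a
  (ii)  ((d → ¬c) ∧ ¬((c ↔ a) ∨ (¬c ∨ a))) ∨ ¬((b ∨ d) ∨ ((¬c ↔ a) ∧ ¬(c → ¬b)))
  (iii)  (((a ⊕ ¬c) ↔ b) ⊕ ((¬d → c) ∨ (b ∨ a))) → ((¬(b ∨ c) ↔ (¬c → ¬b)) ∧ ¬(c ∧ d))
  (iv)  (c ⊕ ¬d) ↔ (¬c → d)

(i): at (0,0,0,0) it gives 1, but h = 0 — eliminated.
(ii): at (0,0,0,0) it gives 1, but h = 0 — eliminated.
(iii): at (0,0,0,0) it gives 1, but h = 0 — eliminated.
Only (iv) survives; checking it on all 16 rows confirms it matches h.

iv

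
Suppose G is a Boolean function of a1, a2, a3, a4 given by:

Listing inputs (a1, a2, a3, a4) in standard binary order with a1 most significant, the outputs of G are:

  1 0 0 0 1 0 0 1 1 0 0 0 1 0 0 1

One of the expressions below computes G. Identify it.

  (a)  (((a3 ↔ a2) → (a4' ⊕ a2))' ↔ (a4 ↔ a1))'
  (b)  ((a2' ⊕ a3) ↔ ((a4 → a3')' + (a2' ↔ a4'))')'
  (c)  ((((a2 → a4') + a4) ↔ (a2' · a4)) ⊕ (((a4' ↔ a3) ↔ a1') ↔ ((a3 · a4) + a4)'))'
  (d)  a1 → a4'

(a): at (0,0,0,1) it gives 1, but G = 0 — eliminated.
(c): at (0,0,1,1) it gives 1, but G = 0 — eliminated.
(d): at (0,0,0,1) it gives 1, but G = 0 — eliminated.
(b) is the remaining candidate, and it agrees with G on all 16 inputs.

b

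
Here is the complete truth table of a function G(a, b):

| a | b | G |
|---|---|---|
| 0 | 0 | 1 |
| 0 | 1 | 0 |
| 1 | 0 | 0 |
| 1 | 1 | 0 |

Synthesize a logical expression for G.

G(a, b) = ~(a | b)

The output is 1 only when every input is 0 — NOR of all inputs.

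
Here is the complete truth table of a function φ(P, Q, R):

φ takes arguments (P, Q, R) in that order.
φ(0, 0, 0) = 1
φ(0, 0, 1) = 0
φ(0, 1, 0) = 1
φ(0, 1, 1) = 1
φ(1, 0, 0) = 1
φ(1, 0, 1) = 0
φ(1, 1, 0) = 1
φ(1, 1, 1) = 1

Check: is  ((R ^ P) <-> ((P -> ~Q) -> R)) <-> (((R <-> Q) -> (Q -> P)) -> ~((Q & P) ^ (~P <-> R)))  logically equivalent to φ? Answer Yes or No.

Yes

Evaluate ((R ^ P) <-> ((P -> ~Q) -> R)) <-> (((R <-> Q) -> (Q -> P)) -> ~((Q & P) ^ (~P <-> R))) on each row and compare to φ:
  P=0, Q=0, R=0: formula gives 1, φ = 1 ✓
  P=0, Q=0, R=1: formula gives 0, φ = 0 ✓
  P=0, Q=1, R=0: formula gives 1, φ = 1 ✓
  P=0, Q=1, R=1: formula gives 1, φ = 1 ✓
  P=1, Q=0, R=0: formula gives 1, φ = 1 ✓
  … (the remaining 3 rows also agree.)
No disagreement on any input; they are logically equivalent.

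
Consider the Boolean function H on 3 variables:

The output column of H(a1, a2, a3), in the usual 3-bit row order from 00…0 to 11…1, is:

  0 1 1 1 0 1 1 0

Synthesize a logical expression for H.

H(a1, a2, a3) = not ((((not a1 and not a2) and not a3) or ((a1 and not a2) and not a3)) or ((a1 and a2) and a3))

The 0-rows are (0,0,0), (1,0,0), (1,1,1). Take each as a conjunction (¬a1·¬a2·¬a3, a1·¬a2·¬a3, a1·a2·a3), form their disjunction, and complement — that gives a formula that is 1 everywhere H is.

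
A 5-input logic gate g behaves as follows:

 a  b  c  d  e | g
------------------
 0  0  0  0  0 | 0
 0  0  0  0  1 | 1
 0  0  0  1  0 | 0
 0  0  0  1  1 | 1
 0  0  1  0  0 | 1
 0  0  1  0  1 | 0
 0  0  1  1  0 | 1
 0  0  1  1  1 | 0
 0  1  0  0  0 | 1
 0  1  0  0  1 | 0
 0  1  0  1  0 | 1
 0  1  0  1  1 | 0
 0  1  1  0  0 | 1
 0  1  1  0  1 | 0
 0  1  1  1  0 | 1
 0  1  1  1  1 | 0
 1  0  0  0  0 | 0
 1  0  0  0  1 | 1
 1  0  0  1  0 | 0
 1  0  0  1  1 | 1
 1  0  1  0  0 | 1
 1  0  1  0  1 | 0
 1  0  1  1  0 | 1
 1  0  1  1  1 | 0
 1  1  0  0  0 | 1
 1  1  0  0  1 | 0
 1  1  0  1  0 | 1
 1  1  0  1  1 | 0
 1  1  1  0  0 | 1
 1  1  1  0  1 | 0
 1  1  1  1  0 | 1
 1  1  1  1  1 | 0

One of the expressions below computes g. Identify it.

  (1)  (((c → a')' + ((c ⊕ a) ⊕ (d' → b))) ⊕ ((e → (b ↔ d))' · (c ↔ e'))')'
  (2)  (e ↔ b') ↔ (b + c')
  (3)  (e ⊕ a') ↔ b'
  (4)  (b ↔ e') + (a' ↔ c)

2

(1) fails at (0,0,0,0,1): the formula yields 0, g is 1.
(3) fails at (0,0,0,0,0): the formula yields 1, g is 0.
(4) fails at (0,0,1,0,1): the formula yields 1, g is 0.
(2) is the remaining candidate, and it agrees with g on all 32 inputs.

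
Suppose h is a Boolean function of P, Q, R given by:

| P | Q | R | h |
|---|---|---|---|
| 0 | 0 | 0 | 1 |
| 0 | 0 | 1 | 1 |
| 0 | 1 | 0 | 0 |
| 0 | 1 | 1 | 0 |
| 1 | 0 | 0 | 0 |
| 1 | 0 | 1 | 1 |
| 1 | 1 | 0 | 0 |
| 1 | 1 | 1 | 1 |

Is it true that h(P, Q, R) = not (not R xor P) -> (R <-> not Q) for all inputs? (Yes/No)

Test each input against both h and the formula:
  P=0, Q=0, R=0: formula gives 1, h = 1 ✓
  P=0, Q=0, R=1: formula gives 1, h = 1 ✓
  P=0, Q=1, R=0: formula gives 1, but h = 0 ✗
A single disagreement suffices: at (0,1,0) they differ, so the formula does not compute h.

No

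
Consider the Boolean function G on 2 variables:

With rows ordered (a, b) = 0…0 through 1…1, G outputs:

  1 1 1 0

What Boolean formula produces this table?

G(a, b) = NOT (a AND b)

The output is 0 only when every input is 1 — NAND of all inputs.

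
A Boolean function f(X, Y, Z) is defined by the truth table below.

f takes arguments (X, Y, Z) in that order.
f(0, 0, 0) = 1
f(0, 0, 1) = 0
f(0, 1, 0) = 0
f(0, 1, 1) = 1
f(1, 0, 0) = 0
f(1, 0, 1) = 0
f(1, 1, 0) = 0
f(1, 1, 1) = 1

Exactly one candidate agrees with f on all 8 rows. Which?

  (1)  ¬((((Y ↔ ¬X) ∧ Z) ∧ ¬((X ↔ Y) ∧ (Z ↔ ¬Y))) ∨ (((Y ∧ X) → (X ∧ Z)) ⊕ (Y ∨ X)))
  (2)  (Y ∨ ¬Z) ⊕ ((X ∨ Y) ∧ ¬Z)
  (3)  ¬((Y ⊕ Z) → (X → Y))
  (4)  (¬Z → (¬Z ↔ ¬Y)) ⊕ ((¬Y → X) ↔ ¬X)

(1) disagrees with f on (0,0,0) (formula → 0, table → 1); rule it out.
(3) disagrees with f on (0,0,0) (formula → 0, table → 1); rule it out.
(4) disagrees with f on (0,0,1) (formula → 1, table → 0); rule it out.
That leaves (2). Evaluating it on every row reproduces the table of f exactly.

2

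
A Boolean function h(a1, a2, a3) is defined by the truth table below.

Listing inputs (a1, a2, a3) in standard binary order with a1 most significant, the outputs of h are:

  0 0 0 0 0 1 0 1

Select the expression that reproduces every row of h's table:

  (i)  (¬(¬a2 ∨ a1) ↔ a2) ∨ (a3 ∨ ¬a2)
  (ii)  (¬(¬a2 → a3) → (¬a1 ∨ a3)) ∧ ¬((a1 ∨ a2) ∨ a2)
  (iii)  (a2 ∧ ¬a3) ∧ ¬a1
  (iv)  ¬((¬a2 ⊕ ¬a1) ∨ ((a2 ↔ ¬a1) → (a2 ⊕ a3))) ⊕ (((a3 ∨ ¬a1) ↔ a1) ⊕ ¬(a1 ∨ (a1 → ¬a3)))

(i): at (0,0,0) it gives 1, but h = 0 — eliminated.
(ii): at (0,0,0) it gives 1, but h = 0 — eliminated.
(iii): at (0,1,0) it gives 1, but h = 0 — eliminated.
Only (iv) survives; checking it on all 8 rows confirms it matches h.

iv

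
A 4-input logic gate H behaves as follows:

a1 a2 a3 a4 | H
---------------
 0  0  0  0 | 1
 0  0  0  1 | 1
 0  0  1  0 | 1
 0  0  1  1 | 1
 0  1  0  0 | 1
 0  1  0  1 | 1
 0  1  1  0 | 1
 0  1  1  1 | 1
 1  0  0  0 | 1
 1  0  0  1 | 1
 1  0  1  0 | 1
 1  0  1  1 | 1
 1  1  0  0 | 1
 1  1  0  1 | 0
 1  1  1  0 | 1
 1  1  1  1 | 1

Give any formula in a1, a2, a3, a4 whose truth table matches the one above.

H(a1, a2, a3, a4) = NOT (((a1 AND a2) AND NOT a3) AND a4)

H is 0 on exactly one input, (1,1,0,1), whose minterm is a1·a2·¬a3·a4. So H is the negation of that single conjunction.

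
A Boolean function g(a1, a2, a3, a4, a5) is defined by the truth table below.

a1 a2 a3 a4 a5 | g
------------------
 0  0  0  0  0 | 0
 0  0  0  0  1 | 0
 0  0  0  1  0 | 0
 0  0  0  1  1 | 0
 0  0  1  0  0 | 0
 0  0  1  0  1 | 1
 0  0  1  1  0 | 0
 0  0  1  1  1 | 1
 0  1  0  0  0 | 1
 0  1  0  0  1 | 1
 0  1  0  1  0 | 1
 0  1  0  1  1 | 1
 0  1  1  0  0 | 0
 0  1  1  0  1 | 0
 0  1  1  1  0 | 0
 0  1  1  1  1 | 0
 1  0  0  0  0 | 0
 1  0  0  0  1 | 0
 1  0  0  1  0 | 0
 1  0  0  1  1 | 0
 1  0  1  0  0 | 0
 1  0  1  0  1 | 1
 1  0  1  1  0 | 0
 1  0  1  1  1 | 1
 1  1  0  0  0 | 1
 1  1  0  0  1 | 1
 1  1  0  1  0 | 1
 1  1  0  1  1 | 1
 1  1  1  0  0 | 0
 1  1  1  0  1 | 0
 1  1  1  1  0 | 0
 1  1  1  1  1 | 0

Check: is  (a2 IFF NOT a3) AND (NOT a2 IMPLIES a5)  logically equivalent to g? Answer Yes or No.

Yes

Check the formula against g row by row:
  a1=0, a2=0, a3=0, a4=0, a5=0: formula gives 0, g = 0 ✓
  a1=0, a2=0, a3=0, a4=0, a5=1: formula gives 0, g = 0 ✓
  a1=0, a2=0, a3=0, a4=1, a5=0: formula gives 0, g = 0 ✓
  a1=0, a2=0, a3=0, a4=1, a5=1: formula gives 0, g = 0 ✓
  …and likewise for the remaining 28 rows.
No disagreement on any input; they are logically equivalent.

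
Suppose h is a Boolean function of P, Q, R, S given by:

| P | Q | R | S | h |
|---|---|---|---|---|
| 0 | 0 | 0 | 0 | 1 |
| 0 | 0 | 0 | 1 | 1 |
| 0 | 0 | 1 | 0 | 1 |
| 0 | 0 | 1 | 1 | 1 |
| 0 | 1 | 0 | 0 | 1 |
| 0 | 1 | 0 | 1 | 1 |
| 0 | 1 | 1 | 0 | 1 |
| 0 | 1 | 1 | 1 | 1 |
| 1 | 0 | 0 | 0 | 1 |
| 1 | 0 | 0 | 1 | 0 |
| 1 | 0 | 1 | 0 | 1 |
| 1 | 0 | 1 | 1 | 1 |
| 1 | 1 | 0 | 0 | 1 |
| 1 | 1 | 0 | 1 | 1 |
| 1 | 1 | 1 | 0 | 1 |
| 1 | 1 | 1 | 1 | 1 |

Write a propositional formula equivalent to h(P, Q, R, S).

h(P, Q, R, S) = not (((P and not Q) and not R) and S)

Only row (1,0,0,1) gives 0. So h is 1 everywhere except there — the complement of the minterm P·¬Q·¬R·S.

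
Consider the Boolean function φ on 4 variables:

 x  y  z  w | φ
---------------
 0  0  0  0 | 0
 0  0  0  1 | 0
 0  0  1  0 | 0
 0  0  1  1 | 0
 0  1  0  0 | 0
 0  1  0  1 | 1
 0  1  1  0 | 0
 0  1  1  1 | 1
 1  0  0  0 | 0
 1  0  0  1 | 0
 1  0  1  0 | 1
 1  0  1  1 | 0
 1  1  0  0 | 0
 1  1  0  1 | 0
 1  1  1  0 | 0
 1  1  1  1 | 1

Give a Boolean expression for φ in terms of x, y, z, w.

φ(x, y, z, w) = (((((not x and y) and not z) and w) or (((not x and y) and z) and w)) or (((x and not y) and z) and not w)) or (((x and y) and z) and w)

φ=1 on 4 inputs: (0,1,0,1), (0,1,1,1), (1,0,1,0), (1,1,1,1). Reading each as a conjunction of literals (¬x·y·¬z·w, ¬x·y·z·w, x·¬y·z·¬w, x·y·z·w) and taking the OR gives the canonical DNF.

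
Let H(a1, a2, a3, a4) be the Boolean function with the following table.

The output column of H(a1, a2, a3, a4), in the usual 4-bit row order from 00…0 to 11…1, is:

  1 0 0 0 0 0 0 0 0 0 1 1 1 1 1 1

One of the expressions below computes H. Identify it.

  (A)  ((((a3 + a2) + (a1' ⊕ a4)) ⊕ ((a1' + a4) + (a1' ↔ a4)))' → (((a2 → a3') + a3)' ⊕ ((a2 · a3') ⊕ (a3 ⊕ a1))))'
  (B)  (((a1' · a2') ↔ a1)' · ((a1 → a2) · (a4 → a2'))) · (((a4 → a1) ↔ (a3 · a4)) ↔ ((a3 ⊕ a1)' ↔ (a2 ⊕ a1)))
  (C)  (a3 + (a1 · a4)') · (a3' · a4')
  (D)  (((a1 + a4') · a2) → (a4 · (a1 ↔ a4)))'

(B) fails at (1,0,1,0): the formula yields 0, H is 1.
(C) fails at (0,1,0,0): the formula yields 1, H is 0.
(D) fails at (0,0,0,0): the formula yields 0, H is 1.
(A) is the remaining candidate, and it agrees with H on all 16 inputs.

A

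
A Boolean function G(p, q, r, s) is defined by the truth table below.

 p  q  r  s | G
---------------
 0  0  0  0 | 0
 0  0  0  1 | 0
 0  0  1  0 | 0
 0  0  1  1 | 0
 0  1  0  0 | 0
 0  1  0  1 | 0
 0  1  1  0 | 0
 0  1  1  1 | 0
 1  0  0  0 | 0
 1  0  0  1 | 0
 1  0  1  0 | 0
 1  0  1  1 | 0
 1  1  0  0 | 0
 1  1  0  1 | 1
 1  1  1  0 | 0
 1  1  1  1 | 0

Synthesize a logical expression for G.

G(p, q, r, s) = ((p ∧ q) ∧ ¬r) ∧ s

G is 1 on exactly one input, (1,1,0,1), whose minterm is p·q·¬r·s. So G is just that conjunction.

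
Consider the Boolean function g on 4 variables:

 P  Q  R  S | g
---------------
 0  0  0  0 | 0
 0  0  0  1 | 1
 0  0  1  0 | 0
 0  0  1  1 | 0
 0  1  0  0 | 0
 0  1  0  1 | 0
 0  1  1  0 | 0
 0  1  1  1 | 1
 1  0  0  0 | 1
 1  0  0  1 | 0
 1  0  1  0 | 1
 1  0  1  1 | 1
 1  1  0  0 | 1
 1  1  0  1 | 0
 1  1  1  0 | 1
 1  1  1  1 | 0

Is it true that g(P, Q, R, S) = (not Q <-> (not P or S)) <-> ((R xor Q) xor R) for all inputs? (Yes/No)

Evaluate (not Q <-> (not P or S)) <-> ((R xor Q) xor R) on each row and compare to g:
  P=0, Q=0, R=0, S=0: formula gives 0, g = 0 ✓
  P=0, Q=0, R=0, S=1: formula gives 0, but g = 1 ✗
A single disagreement suffices: at (0,0,0,1) they differ, so the formula does not compute g.

No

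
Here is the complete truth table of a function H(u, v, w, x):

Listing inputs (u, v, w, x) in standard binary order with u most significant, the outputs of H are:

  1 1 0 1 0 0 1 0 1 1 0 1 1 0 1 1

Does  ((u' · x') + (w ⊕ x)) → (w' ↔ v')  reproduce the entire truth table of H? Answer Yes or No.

No

Test each input against both H and the formula:
  u=0, v=0, w=0, x=0: formula gives 1, H = 1 ✓
  u=0, v=0, w=0, x=1: formula gives 1, H = 1 ✓
  u=0, v=0, w=1, x=0: formula gives 0, H = 0 ✓
  u=0, v=0, w=1, x=1: formula gives 1, H = 1 ✓
  …
  u=0, v=1, w=1, x=1: formula gives 1, but H = 0 ✗
Since they disagree at (0,1,1,1), the expression is not a correct formula for H.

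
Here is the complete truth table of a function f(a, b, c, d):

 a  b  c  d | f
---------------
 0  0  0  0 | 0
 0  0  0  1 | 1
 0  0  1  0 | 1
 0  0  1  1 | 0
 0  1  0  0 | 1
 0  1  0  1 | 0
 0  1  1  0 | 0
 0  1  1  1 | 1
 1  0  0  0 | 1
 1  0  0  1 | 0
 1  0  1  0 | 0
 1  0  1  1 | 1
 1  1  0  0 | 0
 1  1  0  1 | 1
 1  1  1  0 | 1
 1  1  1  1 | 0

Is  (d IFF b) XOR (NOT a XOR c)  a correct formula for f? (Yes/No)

Test each input against both f and the formula:
  a=0, b=0, c=0, d=0: formula gives 0, f = 0 ✓
  a=0, b=0, c=0, d=1: formula gives 1, f = 1 ✓
  a=0, b=0, c=1, d=0: formula gives 1, f = 1 ✓
  a=0, b=0, c=1, d=1: formula gives 0, f = 0 ✓
  … (the remaining 12 rows also agree.)
No disagreement on any input; they are logically equivalent.

Yes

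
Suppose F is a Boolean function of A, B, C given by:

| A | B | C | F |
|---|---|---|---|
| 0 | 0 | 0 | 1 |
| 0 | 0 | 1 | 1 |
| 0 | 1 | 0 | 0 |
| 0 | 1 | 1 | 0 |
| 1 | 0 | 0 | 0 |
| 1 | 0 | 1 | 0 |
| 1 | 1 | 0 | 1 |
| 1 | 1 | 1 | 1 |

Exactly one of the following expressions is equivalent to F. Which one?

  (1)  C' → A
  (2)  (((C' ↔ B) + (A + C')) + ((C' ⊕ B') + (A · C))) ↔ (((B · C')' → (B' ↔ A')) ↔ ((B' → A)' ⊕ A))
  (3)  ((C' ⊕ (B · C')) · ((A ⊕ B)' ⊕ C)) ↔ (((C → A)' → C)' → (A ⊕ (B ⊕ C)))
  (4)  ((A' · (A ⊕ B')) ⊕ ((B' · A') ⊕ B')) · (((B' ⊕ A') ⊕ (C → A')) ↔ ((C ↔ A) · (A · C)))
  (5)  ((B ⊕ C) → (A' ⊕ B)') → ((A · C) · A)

2

(1) disagrees with F on (0,0,0) (formula → 0, table → 1); rule it out.
(3) disagrees with F on (0,0,1) (formula → 0, table → 1); rule it out.
(4) disagrees with F on (0,0,0) (formula → 0, table → 1); rule it out.
(5) disagrees with F on (0,0,0) (formula → 0, table → 1); rule it out.
That leaves (2). Evaluating it on every row reproduces the table of F exactly.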